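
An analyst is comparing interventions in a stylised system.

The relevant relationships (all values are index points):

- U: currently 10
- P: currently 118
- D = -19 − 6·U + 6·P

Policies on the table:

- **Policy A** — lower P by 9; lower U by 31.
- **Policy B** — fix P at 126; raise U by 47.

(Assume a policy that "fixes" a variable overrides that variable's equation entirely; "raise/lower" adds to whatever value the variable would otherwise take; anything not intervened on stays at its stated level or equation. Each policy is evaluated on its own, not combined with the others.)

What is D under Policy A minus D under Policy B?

Policy A (P − 9, U − 31):
  U = 10 − 31 = -21
  P = 118 − 9 = 109
  D = -19 − 6·(-21) + 6·109 = 761
Policy B (P := 126, U + 47):
  U = 10 + 47 = 57
  P = 126
  D = -19 − 6·57 + 6·126 = 395
D: 761 − 395 = 366

366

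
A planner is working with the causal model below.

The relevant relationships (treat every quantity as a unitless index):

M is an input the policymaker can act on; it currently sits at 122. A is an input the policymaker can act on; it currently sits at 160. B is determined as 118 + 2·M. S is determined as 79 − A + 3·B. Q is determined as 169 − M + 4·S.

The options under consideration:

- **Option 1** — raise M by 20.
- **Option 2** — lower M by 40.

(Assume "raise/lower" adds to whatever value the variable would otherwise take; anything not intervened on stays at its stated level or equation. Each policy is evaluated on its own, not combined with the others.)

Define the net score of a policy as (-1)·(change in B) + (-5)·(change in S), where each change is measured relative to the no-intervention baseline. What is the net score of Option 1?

-640

Baseline:
  M = 122
  A = 160
  B = 118 + 2·122 = 362
  S = 79 − 160 + 3·362 = 1005
Option 1 (M + 20):
  M = 122 + 20 = 142
  A = 160
  B = 118 + 2·142 = 402
  S = 79 − 160 + 3·402 = 1125
ΔB = 402 − 362 = 40; ΔS = 1125 − 1005 = 120
Score = (-1)·40 + (-5)·120 = -640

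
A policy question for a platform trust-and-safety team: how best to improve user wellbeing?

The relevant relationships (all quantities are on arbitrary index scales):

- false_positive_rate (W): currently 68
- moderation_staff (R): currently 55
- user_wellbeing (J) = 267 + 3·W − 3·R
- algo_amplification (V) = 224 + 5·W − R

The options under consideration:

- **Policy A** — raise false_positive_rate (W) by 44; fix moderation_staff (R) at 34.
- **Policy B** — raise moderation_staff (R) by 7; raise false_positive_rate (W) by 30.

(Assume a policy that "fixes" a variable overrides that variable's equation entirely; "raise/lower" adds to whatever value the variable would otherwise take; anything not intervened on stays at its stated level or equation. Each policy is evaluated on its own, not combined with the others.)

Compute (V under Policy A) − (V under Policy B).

98

Policy A (W + 44, R := 34):
  W = 68 + 44 = 112
  R = 34
  V = 224 + 5·112 − 34 = 750
Policy B (R + 7, W + 30):
  W = 68 + 30 = 98
  R = 55 + 7 = 62
  V = 224 + 5·98 − 62 = 652
V: 750 − 652 = 98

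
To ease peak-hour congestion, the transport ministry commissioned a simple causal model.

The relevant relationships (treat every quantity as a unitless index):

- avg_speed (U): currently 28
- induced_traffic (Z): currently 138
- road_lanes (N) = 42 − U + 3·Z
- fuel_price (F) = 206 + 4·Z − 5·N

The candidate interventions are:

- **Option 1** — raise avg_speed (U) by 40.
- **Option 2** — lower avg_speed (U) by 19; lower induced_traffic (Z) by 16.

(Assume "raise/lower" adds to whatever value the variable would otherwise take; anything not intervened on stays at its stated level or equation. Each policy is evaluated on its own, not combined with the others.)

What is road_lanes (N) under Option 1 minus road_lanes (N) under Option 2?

-11

Option 1 (U + 40):
  U = 28 + 40 = 68
  Z = 138
  N = 42 − 68 + 3·138 = 388
Option 2 (U − 19, Z − 16):
  U = 28 − 19 = 9
  Z = 138 − 16 = 122
  N = 42 − 9 + 3·122 = 399
N: 388 − 399 = -11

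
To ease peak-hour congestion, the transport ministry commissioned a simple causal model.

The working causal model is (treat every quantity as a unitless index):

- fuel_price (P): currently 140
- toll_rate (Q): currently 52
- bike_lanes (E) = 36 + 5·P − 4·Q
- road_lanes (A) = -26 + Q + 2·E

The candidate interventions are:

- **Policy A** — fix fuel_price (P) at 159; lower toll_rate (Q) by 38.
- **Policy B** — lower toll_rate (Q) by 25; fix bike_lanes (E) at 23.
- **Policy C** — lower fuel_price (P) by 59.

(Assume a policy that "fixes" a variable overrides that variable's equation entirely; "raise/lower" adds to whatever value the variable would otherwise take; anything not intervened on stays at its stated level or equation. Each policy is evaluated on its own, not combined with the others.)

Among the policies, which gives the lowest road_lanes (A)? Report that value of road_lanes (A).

47

Policy A (P := 159, Q − 38):
  P = 159
  Q = 52 − 38 = 14
  E = 36 + 5·159 − 4·14 = 775
  A = -26 + 14 + 2·775 = 1538
Policy B (Q − 25, E := 23):
  P = 140
  Q = 52 − 25 = 27
  E = 23
  A = -26 + 27 + 2·23 = 47
Policy C (P − 59):
  P = 140 − 59 = 81
  Q = 52
  E = 36 + 5·81 − 4·52 = 233
  A = -26 + 52 + 2·233 = 492
Comparing — Policy A: A=1538, Policy B: A=47, Policy C: A=492. Lowest is 47 (Policy B).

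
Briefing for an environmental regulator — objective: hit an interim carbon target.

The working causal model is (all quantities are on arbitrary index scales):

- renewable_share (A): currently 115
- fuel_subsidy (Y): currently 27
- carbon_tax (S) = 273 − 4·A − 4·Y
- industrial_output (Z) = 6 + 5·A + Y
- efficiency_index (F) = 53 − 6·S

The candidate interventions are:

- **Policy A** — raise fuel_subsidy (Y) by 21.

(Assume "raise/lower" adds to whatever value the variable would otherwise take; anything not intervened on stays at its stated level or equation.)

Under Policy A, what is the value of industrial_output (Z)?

629

Policy A (Y + 21):
  A = 115
  Y = 27 + 21 = 48
  Z = 6 + 5·115 + 48 = 629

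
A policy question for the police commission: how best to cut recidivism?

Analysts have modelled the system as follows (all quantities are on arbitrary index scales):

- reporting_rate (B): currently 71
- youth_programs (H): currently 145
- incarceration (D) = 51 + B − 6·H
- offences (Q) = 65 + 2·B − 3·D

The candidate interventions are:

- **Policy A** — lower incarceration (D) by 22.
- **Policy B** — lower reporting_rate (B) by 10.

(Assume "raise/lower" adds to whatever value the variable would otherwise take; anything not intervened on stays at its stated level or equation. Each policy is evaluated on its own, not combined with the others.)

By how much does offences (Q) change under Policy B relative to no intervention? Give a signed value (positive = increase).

Baseline:
  B = 71
  H = 145
  D = 51 + 71 − 6·145 = -748
  Q = 65 + 2·71 − 3·(-748) = 2451
Policy B (B − 10):
  B = 71 − 10 = 61
  H = 145
  D = 51 + 61 − 6·145 = -758
  Q = 65 + 2·61 − 3·(-758) = 2461
Change in Q: 2461 − 2451 = 10

10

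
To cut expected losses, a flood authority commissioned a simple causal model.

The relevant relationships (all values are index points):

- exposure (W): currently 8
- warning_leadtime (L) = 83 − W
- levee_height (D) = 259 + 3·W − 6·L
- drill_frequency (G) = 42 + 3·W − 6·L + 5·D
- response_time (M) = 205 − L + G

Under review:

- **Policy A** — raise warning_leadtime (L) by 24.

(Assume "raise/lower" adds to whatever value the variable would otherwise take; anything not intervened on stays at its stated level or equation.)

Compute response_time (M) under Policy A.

Policy A (L + 24):
  W = 8
  L = 83 − 8 (+24 from intervention) = 99
  D = 259 + 3·8 − 6·99 = -311
  G = 42 + 3·8 − 6·99 + 5·(-311) = -2083
  M = 205 − 99 + (-2083) = -1977

-1977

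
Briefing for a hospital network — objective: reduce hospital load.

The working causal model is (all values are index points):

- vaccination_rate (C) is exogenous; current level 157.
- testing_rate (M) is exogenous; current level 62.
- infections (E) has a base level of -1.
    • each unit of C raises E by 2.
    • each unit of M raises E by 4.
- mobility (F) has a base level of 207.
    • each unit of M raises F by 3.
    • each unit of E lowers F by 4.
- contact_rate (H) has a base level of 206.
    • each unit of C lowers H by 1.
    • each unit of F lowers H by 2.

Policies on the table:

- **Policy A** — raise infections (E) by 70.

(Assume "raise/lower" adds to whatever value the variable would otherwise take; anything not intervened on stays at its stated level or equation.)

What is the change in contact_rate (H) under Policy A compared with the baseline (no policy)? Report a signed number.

Baseline:
  C = 157
  M = 62
  E = -1 + 2·157 + 4·62 = 561
  F = 207 + 3·62 − 4·561 = -1851
  H = 206 − 157 − 2·(-1851) = 3751
Policy A (E + 70):
  C = 157
  M = 62
  E = -1 + 2·157 + 4·62 (+70 from intervention) = 631
  F = 207 + 3·62 − 4·631 = -2131
  H = 206 − 157 − 2·(-2131) = 4311
Change in H: 4311 − 3751 = 560

560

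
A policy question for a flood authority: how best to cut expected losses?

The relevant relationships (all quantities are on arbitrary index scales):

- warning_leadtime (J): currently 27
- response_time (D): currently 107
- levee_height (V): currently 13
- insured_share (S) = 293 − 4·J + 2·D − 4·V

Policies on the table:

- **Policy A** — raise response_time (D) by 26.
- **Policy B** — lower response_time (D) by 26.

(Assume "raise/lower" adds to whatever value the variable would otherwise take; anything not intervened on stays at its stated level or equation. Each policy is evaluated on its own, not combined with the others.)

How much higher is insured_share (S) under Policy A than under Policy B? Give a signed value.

104

Policy A (D + 26):
  J = 27
  D = 107 + 26 = 133
  V = 13
  S = 293 − 4·27 + 2·133 − 4·13 = 399
Policy B (D − 26):
  J = 27
  D = 107 − 26 = 81
  V = 13
  S = 293 − 4·27 + 2·81 − 4·13 = 295
S: 399 − 295 = 104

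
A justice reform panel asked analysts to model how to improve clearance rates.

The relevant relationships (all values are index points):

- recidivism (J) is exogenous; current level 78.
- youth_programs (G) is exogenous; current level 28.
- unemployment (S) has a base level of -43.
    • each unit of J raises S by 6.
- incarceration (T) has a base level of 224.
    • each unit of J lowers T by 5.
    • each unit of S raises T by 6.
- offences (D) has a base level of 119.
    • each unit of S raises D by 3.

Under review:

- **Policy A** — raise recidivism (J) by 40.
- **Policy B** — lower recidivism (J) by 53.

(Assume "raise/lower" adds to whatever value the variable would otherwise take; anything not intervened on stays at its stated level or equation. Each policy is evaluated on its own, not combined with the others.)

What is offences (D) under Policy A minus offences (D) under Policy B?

Policy A (J + 40):
  J = 78 + 40 = 118
  S = -43 + 6·118 = 665
  D = 119 + 3·665 = 2114
Policy B (J − 53):
  J = 78 − 53 = 25
  S = -43 + 6·25 = 107
  D = 119 + 3·107 = 440
D: 2114 − 440 = 1674

1674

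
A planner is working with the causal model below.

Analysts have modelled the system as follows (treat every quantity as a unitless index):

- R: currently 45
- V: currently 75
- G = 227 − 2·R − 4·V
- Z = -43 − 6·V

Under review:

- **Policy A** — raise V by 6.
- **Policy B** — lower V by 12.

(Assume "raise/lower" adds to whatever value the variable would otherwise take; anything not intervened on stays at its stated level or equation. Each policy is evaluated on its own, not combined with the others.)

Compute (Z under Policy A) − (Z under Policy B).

Policy A (V + 6):
  V = 75 + 6 = 81
  Z = -43 − 6·81 = -529
Policy B (V − 12):
  V = 75 − 12 = 63
  Z = -43 − 6·63 = -421
Z: -529 − (-421) = -108

-108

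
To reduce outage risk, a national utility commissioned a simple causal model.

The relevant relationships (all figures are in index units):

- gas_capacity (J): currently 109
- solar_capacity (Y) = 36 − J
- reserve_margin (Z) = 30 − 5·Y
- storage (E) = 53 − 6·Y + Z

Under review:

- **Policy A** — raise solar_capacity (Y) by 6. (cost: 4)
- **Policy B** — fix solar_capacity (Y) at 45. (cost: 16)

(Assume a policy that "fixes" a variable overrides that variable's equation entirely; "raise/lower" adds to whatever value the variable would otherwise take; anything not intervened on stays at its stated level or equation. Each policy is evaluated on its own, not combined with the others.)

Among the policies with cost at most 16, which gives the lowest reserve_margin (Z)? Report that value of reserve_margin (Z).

Policy A (Y + 6):
  J = 109
  Y = 36 − 109 (+6 from intervention) = -67
  Z = 30 − 5·(-67) = 365
Policy B (Y := 45):
  J = 109
  Y = 45
  Z = 30 − 5·45 = -195
Comparing — Policy A: Z=365, Policy B: Z=-195. Lowest is -195 (Policy B).

-195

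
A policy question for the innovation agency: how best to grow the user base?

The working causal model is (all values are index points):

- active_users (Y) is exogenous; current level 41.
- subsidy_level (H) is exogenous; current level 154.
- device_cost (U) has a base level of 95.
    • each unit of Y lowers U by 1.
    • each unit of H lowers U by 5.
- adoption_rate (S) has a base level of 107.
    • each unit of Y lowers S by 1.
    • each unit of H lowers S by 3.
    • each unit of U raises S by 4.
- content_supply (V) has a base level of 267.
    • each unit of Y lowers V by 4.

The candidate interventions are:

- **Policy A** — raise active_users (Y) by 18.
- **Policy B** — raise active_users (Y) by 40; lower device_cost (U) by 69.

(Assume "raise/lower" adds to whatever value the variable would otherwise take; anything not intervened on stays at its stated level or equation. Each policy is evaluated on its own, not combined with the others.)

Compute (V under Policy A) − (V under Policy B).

Policy A (Y + 18):
  Y = 41 + 18 = 59
  V = 267 − 4·59 = 31
Policy B (Y + 40, U − 69):
  Y = 41 + 40 = 81
  V = 267 − 4·81 = -57
V: 31 − (-57) = 88

88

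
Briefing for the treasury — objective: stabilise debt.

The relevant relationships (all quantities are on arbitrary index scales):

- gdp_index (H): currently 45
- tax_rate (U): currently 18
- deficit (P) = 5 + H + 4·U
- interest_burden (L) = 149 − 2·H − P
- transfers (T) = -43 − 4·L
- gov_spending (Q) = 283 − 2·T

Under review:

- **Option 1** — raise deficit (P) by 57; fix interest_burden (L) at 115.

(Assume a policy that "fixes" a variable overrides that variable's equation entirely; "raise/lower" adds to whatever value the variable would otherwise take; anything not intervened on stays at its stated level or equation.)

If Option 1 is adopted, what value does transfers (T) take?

-503

Option 1 (P + 57, L := 115):
  H = 45
  U = 18
  P = 5 + 45 + 4·18 (+57 from intervention) = 179
  L = 115
  T = -43 − 4·115 = -503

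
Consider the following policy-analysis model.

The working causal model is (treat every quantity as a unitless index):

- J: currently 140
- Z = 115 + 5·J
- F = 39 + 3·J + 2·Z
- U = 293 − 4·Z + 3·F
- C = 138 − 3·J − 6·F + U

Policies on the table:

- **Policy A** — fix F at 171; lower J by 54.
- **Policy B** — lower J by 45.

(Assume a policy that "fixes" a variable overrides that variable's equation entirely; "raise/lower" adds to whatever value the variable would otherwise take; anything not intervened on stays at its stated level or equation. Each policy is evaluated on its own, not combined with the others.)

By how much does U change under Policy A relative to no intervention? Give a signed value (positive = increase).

Baseline:
  J = 140
  Z = 115 + 5·140 = 815
  F = 39 + 3·140 + 2·815 = 2089
  U = 293 − 4·815 + 3·2089 = 3300
Policy A (F := 171, J − 54):
  J = 140 − 54 = 86
  Z = 115 + 5·86 = 545
  F = 171
  U = 293 − 4·545 + 3·171 = -1374
Change in U: -1374 − 3300 = -4674

-4674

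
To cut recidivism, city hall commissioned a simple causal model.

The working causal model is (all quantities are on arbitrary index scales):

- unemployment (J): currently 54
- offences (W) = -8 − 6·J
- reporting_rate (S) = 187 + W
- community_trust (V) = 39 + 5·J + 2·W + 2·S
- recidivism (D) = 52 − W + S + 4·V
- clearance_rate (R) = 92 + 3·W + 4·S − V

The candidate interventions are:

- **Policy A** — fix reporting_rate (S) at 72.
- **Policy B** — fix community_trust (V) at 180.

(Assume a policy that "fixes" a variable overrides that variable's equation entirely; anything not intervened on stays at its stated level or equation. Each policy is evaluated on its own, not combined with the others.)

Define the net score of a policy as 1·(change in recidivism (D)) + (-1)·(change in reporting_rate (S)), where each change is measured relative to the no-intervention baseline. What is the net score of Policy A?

1736

Baseline:
  J = 54
  W = -8 − 6·54 = -332
  S = 187 + (-332) = -145
  V = 39 + 5·54 + 2·(-332) + 2·(-145) = -645
  D = 52 − (-332) + (-145) + 4·(-645) = -2341
Policy A (S := 72):
  J = 54
  W = -8 − 6·54 = -332
  S = 72
  V = 39 + 5·54 + 2·(-332) + 2·72 = -211
  D = 52 − (-332) + 72 + 4·(-211) = -388
ΔD = -388 − (-2341) = 1953; ΔS = 72 − (-145) = 217
Score = 1·1953 + (-1)·217 = 1736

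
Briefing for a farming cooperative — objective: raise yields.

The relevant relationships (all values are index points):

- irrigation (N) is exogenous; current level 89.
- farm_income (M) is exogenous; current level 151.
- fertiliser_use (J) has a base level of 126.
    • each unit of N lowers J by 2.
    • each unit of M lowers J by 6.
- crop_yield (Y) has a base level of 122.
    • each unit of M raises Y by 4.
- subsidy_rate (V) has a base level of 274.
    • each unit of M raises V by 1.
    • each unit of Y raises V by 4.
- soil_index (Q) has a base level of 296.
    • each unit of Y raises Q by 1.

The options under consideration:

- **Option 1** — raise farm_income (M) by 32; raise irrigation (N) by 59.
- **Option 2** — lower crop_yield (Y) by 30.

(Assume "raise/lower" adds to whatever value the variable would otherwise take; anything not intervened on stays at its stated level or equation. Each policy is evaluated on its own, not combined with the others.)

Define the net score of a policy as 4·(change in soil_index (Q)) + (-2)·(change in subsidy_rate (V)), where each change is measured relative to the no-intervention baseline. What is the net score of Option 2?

Baseline:
  M = 151
  Y = 122 + 4·151 = 726
  V = 274 + 151 + 4·726 = 3329
  Q = 296 + 726 = 1022
Option 2 (Y − 30):
  M = 151
  Y = 122 + 4·151 (−30 from intervention) = 696
  V = 274 + 151 + 4·696 = 3209
  Q = 296 + 696 = 992
ΔQ = 992 − 1022 = -30; ΔV = 3209 − 3329 = -120
Score = 4·(-30) + (-2)·(-120) = 120

120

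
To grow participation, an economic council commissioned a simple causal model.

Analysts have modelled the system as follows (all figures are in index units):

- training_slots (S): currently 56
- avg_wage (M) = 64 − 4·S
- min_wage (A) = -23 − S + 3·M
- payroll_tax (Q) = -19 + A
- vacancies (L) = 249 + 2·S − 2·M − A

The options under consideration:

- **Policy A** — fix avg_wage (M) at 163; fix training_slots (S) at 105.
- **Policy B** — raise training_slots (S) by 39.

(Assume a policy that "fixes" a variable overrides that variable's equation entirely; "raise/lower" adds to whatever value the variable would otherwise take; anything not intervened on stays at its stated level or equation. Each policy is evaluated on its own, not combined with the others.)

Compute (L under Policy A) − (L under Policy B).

Policy A (M := 163, S := 105):
  S = 105
  M = 163
  A = -23 − 105 + 3·163 = 361
  L = 249 + 2·105 − 2·163 − 361 = -228
Policy B (S + 39):
  S = 56 + 39 = 95
  M = 64 − 4·95 = -316
  A = -23 − 95 + 3·(-316) = -1066
  L = 249 + 2·95 − 2·(-316) − (-1066) = 2137
L: -228 − 2137 = -2365

-2365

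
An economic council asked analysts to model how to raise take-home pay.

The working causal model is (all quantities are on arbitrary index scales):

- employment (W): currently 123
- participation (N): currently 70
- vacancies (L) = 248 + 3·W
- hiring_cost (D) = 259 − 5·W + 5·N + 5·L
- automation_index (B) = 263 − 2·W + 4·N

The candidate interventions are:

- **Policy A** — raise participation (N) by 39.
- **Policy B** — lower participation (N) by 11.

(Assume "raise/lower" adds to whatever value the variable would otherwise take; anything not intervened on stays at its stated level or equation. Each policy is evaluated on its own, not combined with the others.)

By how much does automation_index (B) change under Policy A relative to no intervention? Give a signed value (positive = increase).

Baseline:
  W = 123
  N = 70
  B = 263 − 2·123 + 4·70 = 297
Policy A (N + 39):
  W = 123
  N = 70 + 39 = 109
  B = 263 − 2·123 + 4·109 = 453
Change in B: 453 − 297 = 156

156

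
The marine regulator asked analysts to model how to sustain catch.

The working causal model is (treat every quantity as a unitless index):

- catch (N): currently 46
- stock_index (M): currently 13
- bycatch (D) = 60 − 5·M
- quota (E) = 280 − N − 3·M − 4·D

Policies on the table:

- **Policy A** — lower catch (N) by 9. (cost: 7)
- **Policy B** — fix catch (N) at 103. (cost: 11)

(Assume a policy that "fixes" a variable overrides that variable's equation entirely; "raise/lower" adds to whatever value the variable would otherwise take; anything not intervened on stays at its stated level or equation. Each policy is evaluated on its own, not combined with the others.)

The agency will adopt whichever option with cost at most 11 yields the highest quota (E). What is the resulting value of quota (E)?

224

Policy A (N − 9):
  N = 46 − 9 = 37
  M = 13
  D = 60 − 5·13 = -5
  E = 280 − 37 − 3·13 − 4·(-5) = 224
Policy B (N := 103):
  N = 103
  M = 13
  D = 60 − 5·13 = -5
  E = 280 − 103 − 3·13 − 4·(-5) = 158
Comparing — Policy A: E=224, Policy B: E=158. Highest is 224 (Policy A).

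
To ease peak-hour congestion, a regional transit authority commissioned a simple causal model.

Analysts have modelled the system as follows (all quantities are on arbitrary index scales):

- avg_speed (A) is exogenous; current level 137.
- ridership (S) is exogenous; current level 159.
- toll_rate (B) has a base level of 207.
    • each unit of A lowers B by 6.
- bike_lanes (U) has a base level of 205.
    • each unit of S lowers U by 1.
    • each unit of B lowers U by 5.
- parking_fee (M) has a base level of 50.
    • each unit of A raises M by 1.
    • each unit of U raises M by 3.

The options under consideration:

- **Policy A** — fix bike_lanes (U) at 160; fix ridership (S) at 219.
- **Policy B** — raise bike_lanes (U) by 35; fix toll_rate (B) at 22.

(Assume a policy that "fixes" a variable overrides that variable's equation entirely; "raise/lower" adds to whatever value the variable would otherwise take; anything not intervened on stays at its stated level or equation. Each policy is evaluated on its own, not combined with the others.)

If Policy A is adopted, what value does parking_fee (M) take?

Policy A (U := 160, S := 219):
  A = 137
  S = 219
  B = 207 − 6·137 = -615
  U = 160
  M = 50 + 137 + 3·160 = 667

667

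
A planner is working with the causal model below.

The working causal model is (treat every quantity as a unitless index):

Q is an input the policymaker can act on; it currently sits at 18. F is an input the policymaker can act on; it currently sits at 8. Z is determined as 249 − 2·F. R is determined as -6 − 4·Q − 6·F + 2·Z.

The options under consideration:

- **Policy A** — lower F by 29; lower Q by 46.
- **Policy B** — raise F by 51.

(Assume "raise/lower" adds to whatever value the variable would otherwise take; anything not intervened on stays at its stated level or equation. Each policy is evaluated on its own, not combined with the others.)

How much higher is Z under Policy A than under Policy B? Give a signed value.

160

Policy A (F − 29, Q − 46):
  F = 8 − 29 = -21
  Z = 249 − 2·(-21) = 291
Policy B (F + 51):
  F = 8 + 51 = 59
  Z = 249 − 2·59 = 131
Z: 291 − 131 = 160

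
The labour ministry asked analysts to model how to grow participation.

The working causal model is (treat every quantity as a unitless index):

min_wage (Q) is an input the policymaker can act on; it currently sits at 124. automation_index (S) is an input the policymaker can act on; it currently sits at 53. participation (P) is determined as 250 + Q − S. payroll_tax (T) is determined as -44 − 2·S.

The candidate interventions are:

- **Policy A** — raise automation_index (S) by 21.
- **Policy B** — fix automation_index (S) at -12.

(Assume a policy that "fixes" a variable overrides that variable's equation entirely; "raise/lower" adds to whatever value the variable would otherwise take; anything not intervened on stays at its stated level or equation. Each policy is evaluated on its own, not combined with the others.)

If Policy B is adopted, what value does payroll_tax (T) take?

Policy B (S := -12):
  S = -12
  T = -44 − 2·(-12) = -20

-20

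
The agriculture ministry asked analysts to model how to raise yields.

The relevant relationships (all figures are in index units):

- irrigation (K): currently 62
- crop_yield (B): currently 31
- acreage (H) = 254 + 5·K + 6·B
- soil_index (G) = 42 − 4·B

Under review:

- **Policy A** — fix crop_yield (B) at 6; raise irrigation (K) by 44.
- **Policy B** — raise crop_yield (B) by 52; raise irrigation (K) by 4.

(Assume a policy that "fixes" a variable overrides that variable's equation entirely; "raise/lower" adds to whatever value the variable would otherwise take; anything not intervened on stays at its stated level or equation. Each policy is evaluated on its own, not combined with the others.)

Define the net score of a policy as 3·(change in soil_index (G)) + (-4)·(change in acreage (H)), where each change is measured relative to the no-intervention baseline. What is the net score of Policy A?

Baseline:
  K = 62
  B = 31
  H = 254 + 5·62 + 6·31 = 750
  G = 42 − 4·31 = -82
Policy A (B := 6, K + 44):
  K = 62 + 44 = 106
  B = 6
  H = 254 + 5·106 + 6·6 = 820
  G = 42 − 4·6 = 18
ΔG = 18 − (-82) = 100; ΔH = 820 − 750 = 70
Score = 3·100 + (-4)·70 = 20

20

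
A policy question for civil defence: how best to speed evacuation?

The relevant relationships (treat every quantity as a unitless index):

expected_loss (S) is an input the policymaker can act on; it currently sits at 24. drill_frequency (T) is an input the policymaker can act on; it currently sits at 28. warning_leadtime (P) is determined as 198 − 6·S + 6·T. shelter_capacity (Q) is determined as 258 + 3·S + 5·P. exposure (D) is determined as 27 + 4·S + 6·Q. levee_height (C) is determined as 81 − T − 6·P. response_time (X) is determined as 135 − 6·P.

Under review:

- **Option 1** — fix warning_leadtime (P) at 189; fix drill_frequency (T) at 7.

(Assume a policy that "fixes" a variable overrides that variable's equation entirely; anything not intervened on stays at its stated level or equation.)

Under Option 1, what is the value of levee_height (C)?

-1060

Option 1 (P := 189, T := 7):
  S = 24
  T = 7
  P = 189
  C = 81 − 7 − 6·189 = -1060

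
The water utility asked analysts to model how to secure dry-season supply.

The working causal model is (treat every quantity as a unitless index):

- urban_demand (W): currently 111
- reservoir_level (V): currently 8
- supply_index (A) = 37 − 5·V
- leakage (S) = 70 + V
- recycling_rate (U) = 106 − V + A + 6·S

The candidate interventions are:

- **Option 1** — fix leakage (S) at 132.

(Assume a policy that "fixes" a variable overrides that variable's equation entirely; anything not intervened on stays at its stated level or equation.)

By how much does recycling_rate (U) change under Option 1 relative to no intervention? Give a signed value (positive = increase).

Baseline:
  V = 8
  A = 37 − 5·8 = -3
  S = 70 + 8 = 78
  U = 106 − 8 + (-3) + 6·78 = 563
Option 1 (S := 132):
  V = 8
  A = 37 − 5·8 = -3
  S = 132
  U = 106 − 8 + (-3) + 6·132 = 887
Change in U: 887 − 563 = 324

324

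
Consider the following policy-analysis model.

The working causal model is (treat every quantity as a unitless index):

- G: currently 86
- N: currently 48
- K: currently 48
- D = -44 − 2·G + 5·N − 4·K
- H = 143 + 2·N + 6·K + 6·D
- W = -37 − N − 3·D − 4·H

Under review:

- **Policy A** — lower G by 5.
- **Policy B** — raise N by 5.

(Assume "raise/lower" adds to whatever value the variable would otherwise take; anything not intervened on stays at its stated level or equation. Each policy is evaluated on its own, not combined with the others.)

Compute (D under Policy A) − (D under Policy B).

Policy A (G − 5):
  G = 86 − 5 = 81
  N = 48
  K = 48
  D = -44 − 2·81 + 5·48 − 4·48 = -158
Policy B (N + 5):
  G = 86
  N = 48 + 5 = 53
  K = 48
  D = -44 − 2·86 + 5·53 − 4·48 = -143
D: -158 − (-143) = -15

-15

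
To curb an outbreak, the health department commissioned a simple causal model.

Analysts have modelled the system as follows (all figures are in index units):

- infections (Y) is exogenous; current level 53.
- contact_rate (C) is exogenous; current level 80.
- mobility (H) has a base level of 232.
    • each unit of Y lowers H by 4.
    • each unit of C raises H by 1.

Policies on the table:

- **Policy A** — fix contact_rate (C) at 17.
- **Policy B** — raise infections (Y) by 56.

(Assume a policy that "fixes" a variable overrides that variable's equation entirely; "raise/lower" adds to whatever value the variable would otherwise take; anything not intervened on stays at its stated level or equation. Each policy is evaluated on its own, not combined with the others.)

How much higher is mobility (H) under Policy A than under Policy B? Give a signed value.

Policy A (C := 17):
  Y = 53
  C = 17
  H = 232 − 4·53 + 17 = 37
Policy B (Y + 56):
  Y = 53 + 56 = 109
  C = 80
  H = 232 − 4·109 + 80 = -124
H: 37 − (-124) = 161

161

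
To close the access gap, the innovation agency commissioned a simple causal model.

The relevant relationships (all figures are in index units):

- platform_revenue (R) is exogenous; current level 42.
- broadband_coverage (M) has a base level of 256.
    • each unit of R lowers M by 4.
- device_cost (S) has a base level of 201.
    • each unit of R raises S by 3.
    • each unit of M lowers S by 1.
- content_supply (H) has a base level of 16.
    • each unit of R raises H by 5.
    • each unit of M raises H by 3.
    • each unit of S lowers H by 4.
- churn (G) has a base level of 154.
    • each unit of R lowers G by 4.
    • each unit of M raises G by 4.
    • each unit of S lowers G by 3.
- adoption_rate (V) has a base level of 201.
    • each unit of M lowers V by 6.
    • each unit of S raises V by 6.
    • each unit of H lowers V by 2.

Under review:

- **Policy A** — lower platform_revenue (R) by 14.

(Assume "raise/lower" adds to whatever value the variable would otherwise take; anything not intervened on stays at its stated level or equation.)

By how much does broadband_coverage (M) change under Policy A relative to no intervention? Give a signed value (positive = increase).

Baseline:
  R = 42
  M = 256 − 4·42 = 88
Policy A (R − 14):
  R = 42 − 14 = 28
  M = 256 − 4·28 = 144
Change in M: 144 − 88 = 56

56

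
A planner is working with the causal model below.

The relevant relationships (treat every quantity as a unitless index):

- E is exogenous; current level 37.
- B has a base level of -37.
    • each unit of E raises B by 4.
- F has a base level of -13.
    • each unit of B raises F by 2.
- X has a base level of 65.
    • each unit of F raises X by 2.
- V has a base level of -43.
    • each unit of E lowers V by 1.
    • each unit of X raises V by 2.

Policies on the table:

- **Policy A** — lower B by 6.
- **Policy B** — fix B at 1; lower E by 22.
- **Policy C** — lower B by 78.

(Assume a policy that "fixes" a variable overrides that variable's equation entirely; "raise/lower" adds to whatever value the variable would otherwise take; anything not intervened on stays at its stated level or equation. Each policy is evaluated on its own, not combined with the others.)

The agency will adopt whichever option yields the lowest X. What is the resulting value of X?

43

Policy A (B − 6):
  E = 37
  B = -37 + 4·37 (−6 from intervention) = 105
  F = -13 + 2·105 = 197
  X = 65 + 2·197 = 459
Policy B (B := 1, E − 22):
  E = 37 − 22 = 15
  B = 1
  F = -13 + 2·1 = -11
  X = 65 + 2·(-11) = 43
Policy C (B − 78):
  E = 37
  B = -37 + 4·37 (−78 from intervention) = 33
  F = -13 + 2·33 = 53
  X = 65 + 2·53 = 171
Comparing — Policy A: X=459, Policy B: X=43, Policy C: X=171. Lowest is 43 (Policy B).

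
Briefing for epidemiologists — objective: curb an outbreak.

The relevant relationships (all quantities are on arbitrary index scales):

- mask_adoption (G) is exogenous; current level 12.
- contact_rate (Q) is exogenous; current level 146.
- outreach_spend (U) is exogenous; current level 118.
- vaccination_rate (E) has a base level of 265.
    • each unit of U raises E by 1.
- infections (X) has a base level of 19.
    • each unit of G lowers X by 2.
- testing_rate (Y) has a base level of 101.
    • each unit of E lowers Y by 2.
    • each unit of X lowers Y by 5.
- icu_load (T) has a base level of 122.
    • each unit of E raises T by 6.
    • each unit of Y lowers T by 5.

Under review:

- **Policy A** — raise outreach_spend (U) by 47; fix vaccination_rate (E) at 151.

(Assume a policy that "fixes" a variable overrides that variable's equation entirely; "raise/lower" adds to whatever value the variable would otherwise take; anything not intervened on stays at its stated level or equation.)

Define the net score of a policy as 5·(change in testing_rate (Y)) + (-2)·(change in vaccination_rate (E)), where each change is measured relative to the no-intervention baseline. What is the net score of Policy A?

2784

Baseline:
  G = 12
  U = 118
  E = 265 + 118 = 383
  X = 19 − 2·12 = -5
  Y = 101 − 2·383 − 5·(-5) = -640
Policy A (U + 47, E := 151):
  G = 12
  U = 118 + 47 = 165
  E = 151
  X = 19 − 2·12 = -5
  Y = 101 − 2·151 − 5·(-5) = -176
ΔY = -176 − (-640) = 464; ΔE = 151 − 383 = -232
Score = 5·464 + (-2)·(-232) = 2784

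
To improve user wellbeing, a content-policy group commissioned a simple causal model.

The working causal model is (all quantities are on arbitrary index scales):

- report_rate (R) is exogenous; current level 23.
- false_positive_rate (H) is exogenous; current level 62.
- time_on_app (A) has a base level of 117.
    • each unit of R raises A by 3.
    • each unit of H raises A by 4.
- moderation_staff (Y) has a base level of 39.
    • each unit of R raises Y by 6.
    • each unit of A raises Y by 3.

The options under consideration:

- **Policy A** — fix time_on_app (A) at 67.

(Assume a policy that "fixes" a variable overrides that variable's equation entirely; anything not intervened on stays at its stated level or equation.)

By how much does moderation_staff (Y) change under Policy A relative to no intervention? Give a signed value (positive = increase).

Baseline:
  R = 23
  H = 62
  A = 117 + 3·23 + 4·62 = 434
  Y = 39 + 6·23 + 3·434 = 1479
Policy A (A := 67):
  R = 23
  H = 62
  A = 67
  Y = 39 + 6·23 + 3·67 = 378
Change in Y: 378 − 1479 = -1101

-1101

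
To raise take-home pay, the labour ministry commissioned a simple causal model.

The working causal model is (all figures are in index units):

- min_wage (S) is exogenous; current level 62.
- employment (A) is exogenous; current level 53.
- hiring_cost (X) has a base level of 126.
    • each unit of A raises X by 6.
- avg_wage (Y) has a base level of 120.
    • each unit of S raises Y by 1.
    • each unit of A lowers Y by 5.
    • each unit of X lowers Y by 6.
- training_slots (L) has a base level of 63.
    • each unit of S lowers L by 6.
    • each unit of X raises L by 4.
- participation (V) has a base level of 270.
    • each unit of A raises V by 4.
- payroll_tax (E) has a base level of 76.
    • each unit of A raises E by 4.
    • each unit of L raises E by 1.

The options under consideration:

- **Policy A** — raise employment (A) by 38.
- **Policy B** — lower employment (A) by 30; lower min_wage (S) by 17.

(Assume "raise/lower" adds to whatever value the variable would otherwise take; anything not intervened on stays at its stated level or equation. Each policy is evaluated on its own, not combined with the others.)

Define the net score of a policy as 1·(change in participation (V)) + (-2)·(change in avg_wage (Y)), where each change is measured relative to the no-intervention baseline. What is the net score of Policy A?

Baseline:
  S = 62
  A = 53
  X = 126 + 6·53 = 444
  Y = 120 + 62 − 5·53 − 6·444 = -2747
  V = 270 + 4·53 = 482
Policy A (A + 38):
  S = 62
  A = 53 + 38 = 91
  X = 126 + 6·91 = 672
  Y = 120 + 62 − 5·91 − 6·672 = -4305
  V = 270 + 4·91 = 634
ΔV = 634 − 482 = 152; ΔY = -4305 − (-2747) = -1558
Score = 1·152 + (-2)·(-1558) = 3268

3268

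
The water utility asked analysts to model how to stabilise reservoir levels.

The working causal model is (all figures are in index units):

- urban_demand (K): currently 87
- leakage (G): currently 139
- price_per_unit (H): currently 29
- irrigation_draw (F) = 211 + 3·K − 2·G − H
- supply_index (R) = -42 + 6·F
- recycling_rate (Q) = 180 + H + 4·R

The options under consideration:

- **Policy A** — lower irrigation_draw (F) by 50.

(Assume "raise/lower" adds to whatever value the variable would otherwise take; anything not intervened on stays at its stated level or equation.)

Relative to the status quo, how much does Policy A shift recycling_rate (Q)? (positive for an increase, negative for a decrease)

-1200

Baseline:
  K = 87
  G = 139
  H = 29
  F = 211 + 3·87 − 2·139 − 29 = 165
  R = -42 + 6·165 = 948
  Q = 180 + 29 + 4·948 = 4001
Policy A (F − 50):
  K = 87
  G = 139
  H = 29
  F = 211 + 3·87 − 2·139 − 29 (−50 from intervention) = 115
  R = -42 + 6·115 = 648
  Q = 180 + 29 + 4·648 = 2801
Change in Q: 2801 − 4001 = -1200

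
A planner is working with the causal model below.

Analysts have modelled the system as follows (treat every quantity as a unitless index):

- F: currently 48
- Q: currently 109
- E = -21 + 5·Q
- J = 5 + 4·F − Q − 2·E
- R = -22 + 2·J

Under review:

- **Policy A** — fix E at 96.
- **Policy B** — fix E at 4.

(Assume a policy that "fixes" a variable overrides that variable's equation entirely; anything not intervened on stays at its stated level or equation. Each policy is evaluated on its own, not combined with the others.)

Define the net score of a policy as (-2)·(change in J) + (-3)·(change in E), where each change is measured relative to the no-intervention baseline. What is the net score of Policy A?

Baseline:
  F = 48
  Q = 109
  E = -21 + 5·109 = 524
  J = 5 + 4·48 − 109 − 2·524 = -960
Policy A (E := 96):
  F = 48
  Q = 109
  E = 96
  J = 5 + 4·48 − 109 − 2·96 = -104
ΔJ = -104 − (-960) = 856; ΔE = 96 − 524 = -428
Score = (-2)·856 + (-3)·(-428) = -428

-428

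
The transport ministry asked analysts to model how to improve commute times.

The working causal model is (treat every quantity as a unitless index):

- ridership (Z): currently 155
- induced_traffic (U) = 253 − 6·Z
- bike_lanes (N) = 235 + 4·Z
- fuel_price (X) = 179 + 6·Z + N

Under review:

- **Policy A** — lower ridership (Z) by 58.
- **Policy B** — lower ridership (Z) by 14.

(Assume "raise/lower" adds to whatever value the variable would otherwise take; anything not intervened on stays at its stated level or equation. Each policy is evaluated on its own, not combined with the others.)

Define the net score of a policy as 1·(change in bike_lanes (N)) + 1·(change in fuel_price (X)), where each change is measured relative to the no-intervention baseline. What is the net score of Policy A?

Baseline:
  Z = 155
  N = 235 + 4·155 = 855
  X = 179 + 6·155 + 855 = 1964
Policy A (Z − 58):
  Z = 155 − 58 = 97
  N = 235 + 4·97 = 623
  X = 179 + 6·97 + 623 = 1384
ΔN = 623 − 855 = -232; ΔX = 1384 − 1964 = -580
Score = 1·(-232) + 1·(-580) = -812

-812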